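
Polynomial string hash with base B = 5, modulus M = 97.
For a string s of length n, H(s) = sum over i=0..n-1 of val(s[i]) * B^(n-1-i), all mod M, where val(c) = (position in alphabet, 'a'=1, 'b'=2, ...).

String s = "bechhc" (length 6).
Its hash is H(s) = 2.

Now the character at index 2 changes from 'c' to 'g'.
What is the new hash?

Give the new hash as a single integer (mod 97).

val('c') = 3, val('g') = 7
Position k = 2, exponent = n-1-k = 3
B^3 mod M = 5^3 mod 97 = 28
Delta = (7 - 3) * 28 mod 97 = 15
New hash = (2 + 15) mod 97 = 17

Answer: 17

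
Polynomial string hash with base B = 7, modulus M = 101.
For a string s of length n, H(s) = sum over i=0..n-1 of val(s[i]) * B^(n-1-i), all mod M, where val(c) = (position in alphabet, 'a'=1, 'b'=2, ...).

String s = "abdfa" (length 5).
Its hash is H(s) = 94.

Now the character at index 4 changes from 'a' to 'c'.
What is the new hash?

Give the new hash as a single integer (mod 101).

Answer: 96

Derivation:
val('a') = 1, val('c') = 3
Position k = 4, exponent = n-1-k = 0
B^0 mod M = 7^0 mod 101 = 1
Delta = (3 - 1) * 1 mod 101 = 2
New hash = (94 + 2) mod 101 = 96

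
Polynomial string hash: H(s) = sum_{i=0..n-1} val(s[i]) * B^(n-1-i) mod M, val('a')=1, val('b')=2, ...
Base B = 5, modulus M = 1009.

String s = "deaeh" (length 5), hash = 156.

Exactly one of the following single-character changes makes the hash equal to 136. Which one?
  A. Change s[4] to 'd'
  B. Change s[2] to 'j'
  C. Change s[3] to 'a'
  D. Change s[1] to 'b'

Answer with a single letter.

Option A: s[4]='h'->'d', delta=(4-8)*5^0 mod 1009 = 1005, hash=156+1005 mod 1009 = 152
Option B: s[2]='a'->'j', delta=(10-1)*5^2 mod 1009 = 225, hash=156+225 mod 1009 = 381
Option C: s[3]='e'->'a', delta=(1-5)*5^1 mod 1009 = 989, hash=156+989 mod 1009 = 136 <-- target
Option D: s[1]='e'->'b', delta=(2-5)*5^3 mod 1009 = 634, hash=156+634 mod 1009 = 790

Answer: C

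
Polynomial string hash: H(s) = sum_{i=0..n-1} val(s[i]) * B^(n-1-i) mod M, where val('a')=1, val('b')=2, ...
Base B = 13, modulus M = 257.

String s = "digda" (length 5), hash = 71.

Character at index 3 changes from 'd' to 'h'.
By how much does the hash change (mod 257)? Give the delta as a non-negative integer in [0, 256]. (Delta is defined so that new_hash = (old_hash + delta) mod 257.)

Delta formula: (val(new) - val(old)) * B^(n-1-k) mod M
  val('h') - val('d') = 8 - 4 = 4
  B^(n-1-k) = 13^1 mod 257 = 13
  Delta = 4 * 13 mod 257 = 52

Answer: 52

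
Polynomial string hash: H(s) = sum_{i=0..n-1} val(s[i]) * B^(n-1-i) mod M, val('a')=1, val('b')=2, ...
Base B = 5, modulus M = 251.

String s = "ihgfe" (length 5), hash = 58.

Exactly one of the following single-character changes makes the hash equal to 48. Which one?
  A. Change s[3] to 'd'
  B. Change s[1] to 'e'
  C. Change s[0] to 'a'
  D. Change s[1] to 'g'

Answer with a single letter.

Answer: A

Derivation:
Option A: s[3]='f'->'d', delta=(4-6)*5^1 mod 251 = 241, hash=58+241 mod 251 = 48 <-- target
Option B: s[1]='h'->'e', delta=(5-8)*5^3 mod 251 = 127, hash=58+127 mod 251 = 185
Option C: s[0]='i'->'a', delta=(1-9)*5^4 mod 251 = 20, hash=58+20 mod 251 = 78
Option D: s[1]='h'->'g', delta=(7-8)*5^3 mod 251 = 126, hash=58+126 mod 251 = 184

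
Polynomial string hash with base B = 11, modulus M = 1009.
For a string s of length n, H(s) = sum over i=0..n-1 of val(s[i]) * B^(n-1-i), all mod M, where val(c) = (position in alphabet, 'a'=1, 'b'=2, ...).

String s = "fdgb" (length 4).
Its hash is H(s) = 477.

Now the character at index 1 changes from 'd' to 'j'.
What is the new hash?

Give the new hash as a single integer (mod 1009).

Answer: 194

Derivation:
val('d') = 4, val('j') = 10
Position k = 1, exponent = n-1-k = 2
B^2 mod M = 11^2 mod 1009 = 121
Delta = (10 - 4) * 121 mod 1009 = 726
New hash = (477 + 726) mod 1009 = 194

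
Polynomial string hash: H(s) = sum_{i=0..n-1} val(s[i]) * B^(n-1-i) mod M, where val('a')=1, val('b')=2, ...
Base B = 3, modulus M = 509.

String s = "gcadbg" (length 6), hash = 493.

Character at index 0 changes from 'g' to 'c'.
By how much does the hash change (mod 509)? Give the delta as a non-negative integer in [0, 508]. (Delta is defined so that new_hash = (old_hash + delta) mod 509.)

Answer: 46

Derivation:
Delta formula: (val(new) - val(old)) * B^(n-1-k) mod M
  val('c') - val('g') = 3 - 7 = -4
  B^(n-1-k) = 3^5 mod 509 = 243
  Delta = -4 * 243 mod 509 = 46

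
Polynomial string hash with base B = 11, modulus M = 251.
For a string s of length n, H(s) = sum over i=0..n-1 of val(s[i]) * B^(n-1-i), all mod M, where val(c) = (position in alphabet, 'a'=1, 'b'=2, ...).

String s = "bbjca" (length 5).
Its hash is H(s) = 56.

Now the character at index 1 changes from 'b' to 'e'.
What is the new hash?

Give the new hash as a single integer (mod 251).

Answer: 33

Derivation:
val('b') = 2, val('e') = 5
Position k = 1, exponent = n-1-k = 3
B^3 mod M = 11^3 mod 251 = 76
Delta = (5 - 2) * 76 mod 251 = 228
New hash = (56 + 228) mod 251 = 33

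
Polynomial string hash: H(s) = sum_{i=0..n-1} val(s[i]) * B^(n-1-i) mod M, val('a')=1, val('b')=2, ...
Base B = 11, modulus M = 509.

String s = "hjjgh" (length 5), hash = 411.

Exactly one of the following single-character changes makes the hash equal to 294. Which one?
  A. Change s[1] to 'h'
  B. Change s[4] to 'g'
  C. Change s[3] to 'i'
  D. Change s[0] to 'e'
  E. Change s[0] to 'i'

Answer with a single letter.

Option A: s[1]='j'->'h', delta=(8-10)*11^3 mod 509 = 392, hash=411+392 mod 509 = 294 <-- target
Option B: s[4]='h'->'g', delta=(7-8)*11^0 mod 509 = 508, hash=411+508 mod 509 = 410
Option C: s[3]='g'->'i', delta=(9-7)*11^1 mod 509 = 22, hash=411+22 mod 509 = 433
Option D: s[0]='h'->'e', delta=(5-8)*11^4 mod 509 = 360, hash=411+360 mod 509 = 262
Option E: s[0]='h'->'i', delta=(9-8)*11^4 mod 509 = 389, hash=411+389 mod 509 = 291

Answer: A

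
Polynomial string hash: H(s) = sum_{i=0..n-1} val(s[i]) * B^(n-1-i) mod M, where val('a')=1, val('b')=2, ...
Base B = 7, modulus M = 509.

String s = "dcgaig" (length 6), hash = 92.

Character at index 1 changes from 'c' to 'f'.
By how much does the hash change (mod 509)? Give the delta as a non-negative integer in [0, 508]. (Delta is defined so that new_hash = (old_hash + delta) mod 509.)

Answer: 77

Derivation:
Delta formula: (val(new) - val(old)) * B^(n-1-k) mod M
  val('f') - val('c') = 6 - 3 = 3
  B^(n-1-k) = 7^4 mod 509 = 365
  Delta = 3 * 365 mod 509 = 77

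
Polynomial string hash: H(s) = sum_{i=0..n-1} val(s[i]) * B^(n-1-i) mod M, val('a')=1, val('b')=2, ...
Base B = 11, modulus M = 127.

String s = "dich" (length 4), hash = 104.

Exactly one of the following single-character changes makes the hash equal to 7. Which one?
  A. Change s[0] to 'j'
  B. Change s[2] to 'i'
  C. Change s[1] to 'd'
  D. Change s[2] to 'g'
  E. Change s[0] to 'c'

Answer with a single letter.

Option A: s[0]='d'->'j', delta=(10-4)*11^3 mod 127 = 112, hash=104+112 mod 127 = 89
Option B: s[2]='c'->'i', delta=(9-3)*11^1 mod 127 = 66, hash=104+66 mod 127 = 43
Option C: s[1]='i'->'d', delta=(4-9)*11^2 mod 127 = 30, hash=104+30 mod 127 = 7 <-- target
Option D: s[2]='c'->'g', delta=(7-3)*11^1 mod 127 = 44, hash=104+44 mod 127 = 21
Option E: s[0]='d'->'c', delta=(3-4)*11^3 mod 127 = 66, hash=104+66 mod 127 = 43

Answer: C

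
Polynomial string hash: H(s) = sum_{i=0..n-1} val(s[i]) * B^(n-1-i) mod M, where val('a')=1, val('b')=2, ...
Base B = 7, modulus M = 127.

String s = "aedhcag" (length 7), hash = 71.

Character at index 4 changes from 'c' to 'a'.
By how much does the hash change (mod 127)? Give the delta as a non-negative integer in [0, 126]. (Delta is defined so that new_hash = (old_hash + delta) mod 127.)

Answer: 29

Derivation:
Delta formula: (val(new) - val(old)) * B^(n-1-k) mod M
  val('a') - val('c') = 1 - 3 = -2
  B^(n-1-k) = 7^2 mod 127 = 49
  Delta = -2 * 49 mod 127 = 29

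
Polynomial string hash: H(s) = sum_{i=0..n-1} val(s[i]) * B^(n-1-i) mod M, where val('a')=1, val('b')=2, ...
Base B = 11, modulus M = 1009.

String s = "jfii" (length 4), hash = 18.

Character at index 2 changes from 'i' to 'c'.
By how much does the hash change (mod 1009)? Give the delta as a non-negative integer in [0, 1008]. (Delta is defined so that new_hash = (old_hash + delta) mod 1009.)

Delta formula: (val(new) - val(old)) * B^(n-1-k) mod M
  val('c') - val('i') = 3 - 9 = -6
  B^(n-1-k) = 11^1 mod 1009 = 11
  Delta = -6 * 11 mod 1009 = 943

Answer: 943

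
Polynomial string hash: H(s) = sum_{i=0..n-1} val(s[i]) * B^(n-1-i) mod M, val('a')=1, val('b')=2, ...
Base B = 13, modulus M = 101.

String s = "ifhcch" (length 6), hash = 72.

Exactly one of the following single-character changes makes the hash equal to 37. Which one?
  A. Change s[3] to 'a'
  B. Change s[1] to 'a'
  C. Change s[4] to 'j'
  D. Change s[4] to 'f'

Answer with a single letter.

Option A: s[3]='c'->'a', delta=(1-3)*13^2 mod 101 = 66, hash=72+66 mod 101 = 37 <-- target
Option B: s[1]='f'->'a', delta=(1-6)*13^4 mod 101 = 9, hash=72+9 mod 101 = 81
Option C: s[4]='c'->'j', delta=(10-3)*13^1 mod 101 = 91, hash=72+91 mod 101 = 62
Option D: s[4]='c'->'f', delta=(6-3)*13^1 mod 101 = 39, hash=72+39 mod 101 = 10

Answer: A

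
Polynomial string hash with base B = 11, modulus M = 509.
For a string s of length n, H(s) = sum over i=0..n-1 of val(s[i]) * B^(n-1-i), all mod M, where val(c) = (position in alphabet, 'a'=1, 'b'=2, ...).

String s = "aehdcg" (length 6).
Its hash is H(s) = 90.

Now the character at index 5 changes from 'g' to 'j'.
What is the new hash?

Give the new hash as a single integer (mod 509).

Answer: 93

Derivation:
val('g') = 7, val('j') = 10
Position k = 5, exponent = n-1-k = 0
B^0 mod M = 11^0 mod 509 = 1
Delta = (10 - 7) * 1 mod 509 = 3
New hash = (90 + 3) mod 509 = 93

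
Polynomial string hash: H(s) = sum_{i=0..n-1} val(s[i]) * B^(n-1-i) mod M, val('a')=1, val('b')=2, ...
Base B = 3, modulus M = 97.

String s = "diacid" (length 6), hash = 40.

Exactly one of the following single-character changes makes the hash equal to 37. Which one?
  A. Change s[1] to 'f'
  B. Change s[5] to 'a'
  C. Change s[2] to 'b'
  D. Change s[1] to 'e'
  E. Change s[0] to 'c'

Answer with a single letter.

Answer: B

Derivation:
Option A: s[1]='i'->'f', delta=(6-9)*3^4 mod 97 = 48, hash=40+48 mod 97 = 88
Option B: s[5]='d'->'a', delta=(1-4)*3^0 mod 97 = 94, hash=40+94 mod 97 = 37 <-- target
Option C: s[2]='a'->'b', delta=(2-1)*3^3 mod 97 = 27, hash=40+27 mod 97 = 67
Option D: s[1]='i'->'e', delta=(5-9)*3^4 mod 97 = 64, hash=40+64 mod 97 = 7
Option E: s[0]='d'->'c', delta=(3-4)*3^5 mod 97 = 48, hash=40+48 mod 97 = 88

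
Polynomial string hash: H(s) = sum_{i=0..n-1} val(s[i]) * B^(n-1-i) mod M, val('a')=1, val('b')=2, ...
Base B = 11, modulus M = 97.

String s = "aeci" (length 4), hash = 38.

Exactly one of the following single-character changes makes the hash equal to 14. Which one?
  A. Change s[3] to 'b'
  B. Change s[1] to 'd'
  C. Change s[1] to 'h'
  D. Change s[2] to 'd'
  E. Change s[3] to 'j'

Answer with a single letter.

Option A: s[3]='i'->'b', delta=(2-9)*11^0 mod 97 = 90, hash=38+90 mod 97 = 31
Option B: s[1]='e'->'d', delta=(4-5)*11^2 mod 97 = 73, hash=38+73 mod 97 = 14 <-- target
Option C: s[1]='e'->'h', delta=(8-5)*11^2 mod 97 = 72, hash=38+72 mod 97 = 13
Option D: s[2]='c'->'d', delta=(4-3)*11^1 mod 97 = 11, hash=38+11 mod 97 = 49
Option E: s[3]='i'->'j', delta=(10-9)*11^0 mod 97 = 1, hash=38+1 mod 97 = 39

Answer: B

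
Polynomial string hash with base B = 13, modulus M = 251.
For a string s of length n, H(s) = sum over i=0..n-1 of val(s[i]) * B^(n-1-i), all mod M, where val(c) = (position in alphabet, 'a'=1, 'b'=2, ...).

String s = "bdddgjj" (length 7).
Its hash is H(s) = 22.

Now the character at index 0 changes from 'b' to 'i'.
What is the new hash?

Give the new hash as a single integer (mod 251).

val('b') = 2, val('i') = 9
Position k = 0, exponent = n-1-k = 6
B^6 mod M = 13^6 mod 251 = 79
Delta = (9 - 2) * 79 mod 251 = 51
New hash = (22 + 51) mod 251 = 73

Answer: 73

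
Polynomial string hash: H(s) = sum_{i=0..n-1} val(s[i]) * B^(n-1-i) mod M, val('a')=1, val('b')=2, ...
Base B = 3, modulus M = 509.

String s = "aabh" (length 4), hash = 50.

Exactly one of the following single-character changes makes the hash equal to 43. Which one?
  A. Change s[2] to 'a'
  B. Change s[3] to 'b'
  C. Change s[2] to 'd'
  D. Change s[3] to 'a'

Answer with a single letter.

Answer: D

Derivation:
Option A: s[2]='b'->'a', delta=(1-2)*3^1 mod 509 = 506, hash=50+506 mod 509 = 47
Option B: s[3]='h'->'b', delta=(2-8)*3^0 mod 509 = 503, hash=50+503 mod 509 = 44
Option C: s[2]='b'->'d', delta=(4-2)*3^1 mod 509 = 6, hash=50+6 mod 509 = 56
Option D: s[3]='h'->'a', delta=(1-8)*3^0 mod 509 = 502, hash=50+502 mod 509 = 43 <-- target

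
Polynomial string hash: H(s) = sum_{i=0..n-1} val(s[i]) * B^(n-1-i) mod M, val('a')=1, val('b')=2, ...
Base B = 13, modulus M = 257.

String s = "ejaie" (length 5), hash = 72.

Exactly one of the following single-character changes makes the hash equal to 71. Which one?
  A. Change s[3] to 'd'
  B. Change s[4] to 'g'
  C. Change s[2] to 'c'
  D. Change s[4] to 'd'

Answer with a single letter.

Option A: s[3]='i'->'d', delta=(4-9)*13^1 mod 257 = 192, hash=72+192 mod 257 = 7
Option B: s[4]='e'->'g', delta=(7-5)*13^0 mod 257 = 2, hash=72+2 mod 257 = 74
Option C: s[2]='a'->'c', delta=(3-1)*13^2 mod 257 = 81, hash=72+81 mod 257 = 153
Option D: s[4]='e'->'d', delta=(4-5)*13^0 mod 257 = 256, hash=72+256 mod 257 = 71 <-- target

Answer: D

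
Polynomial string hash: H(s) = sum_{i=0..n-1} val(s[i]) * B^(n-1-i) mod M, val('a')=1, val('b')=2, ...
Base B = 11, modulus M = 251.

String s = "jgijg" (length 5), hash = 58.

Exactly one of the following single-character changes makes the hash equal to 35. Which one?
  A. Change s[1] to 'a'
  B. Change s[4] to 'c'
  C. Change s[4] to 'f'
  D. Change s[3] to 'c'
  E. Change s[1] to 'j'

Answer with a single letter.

Option A: s[1]='g'->'a', delta=(1-7)*11^3 mod 251 = 46, hash=58+46 mod 251 = 104
Option B: s[4]='g'->'c', delta=(3-7)*11^0 mod 251 = 247, hash=58+247 mod 251 = 54
Option C: s[4]='g'->'f', delta=(6-7)*11^0 mod 251 = 250, hash=58+250 mod 251 = 57
Option D: s[3]='j'->'c', delta=(3-10)*11^1 mod 251 = 174, hash=58+174 mod 251 = 232
Option E: s[1]='g'->'j', delta=(10-7)*11^3 mod 251 = 228, hash=58+228 mod 251 = 35 <-- target

Answer: E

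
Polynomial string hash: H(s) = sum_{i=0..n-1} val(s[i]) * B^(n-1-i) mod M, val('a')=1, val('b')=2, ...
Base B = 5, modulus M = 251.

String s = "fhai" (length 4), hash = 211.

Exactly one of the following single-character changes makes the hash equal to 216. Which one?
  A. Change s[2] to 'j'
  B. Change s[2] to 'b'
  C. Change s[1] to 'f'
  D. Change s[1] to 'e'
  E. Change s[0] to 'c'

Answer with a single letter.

Option A: s[2]='a'->'j', delta=(10-1)*5^1 mod 251 = 45, hash=211+45 mod 251 = 5
Option B: s[2]='a'->'b', delta=(2-1)*5^1 mod 251 = 5, hash=211+5 mod 251 = 216 <-- target
Option C: s[1]='h'->'f', delta=(6-8)*5^2 mod 251 = 201, hash=211+201 mod 251 = 161
Option D: s[1]='h'->'e', delta=(5-8)*5^2 mod 251 = 176, hash=211+176 mod 251 = 136
Option E: s[0]='f'->'c', delta=(3-6)*5^3 mod 251 = 127, hash=211+127 mod 251 = 87

Answer: B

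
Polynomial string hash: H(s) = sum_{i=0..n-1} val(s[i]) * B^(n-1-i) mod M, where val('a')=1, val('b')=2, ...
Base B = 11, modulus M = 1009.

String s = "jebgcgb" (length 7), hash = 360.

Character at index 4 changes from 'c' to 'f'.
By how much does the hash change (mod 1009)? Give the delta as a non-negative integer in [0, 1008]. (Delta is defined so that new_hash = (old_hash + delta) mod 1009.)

Delta formula: (val(new) - val(old)) * B^(n-1-k) mod M
  val('f') - val('c') = 6 - 3 = 3
  B^(n-1-k) = 11^2 mod 1009 = 121
  Delta = 3 * 121 mod 1009 = 363

Answer: 363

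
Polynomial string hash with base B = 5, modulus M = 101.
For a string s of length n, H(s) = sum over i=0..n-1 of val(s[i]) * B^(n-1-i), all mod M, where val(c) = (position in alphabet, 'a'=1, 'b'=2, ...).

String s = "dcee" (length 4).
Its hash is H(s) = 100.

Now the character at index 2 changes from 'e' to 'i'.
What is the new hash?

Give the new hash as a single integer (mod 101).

Answer: 19

Derivation:
val('e') = 5, val('i') = 9
Position k = 2, exponent = n-1-k = 1
B^1 mod M = 5^1 mod 101 = 5
Delta = (9 - 5) * 5 mod 101 = 20
New hash = (100 + 20) mod 101 = 19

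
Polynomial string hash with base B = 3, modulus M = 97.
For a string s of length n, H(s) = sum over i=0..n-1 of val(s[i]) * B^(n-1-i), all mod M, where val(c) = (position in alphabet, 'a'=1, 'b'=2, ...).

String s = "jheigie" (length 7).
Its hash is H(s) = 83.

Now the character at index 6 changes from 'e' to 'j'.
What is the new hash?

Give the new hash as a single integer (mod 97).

val('e') = 5, val('j') = 10
Position k = 6, exponent = n-1-k = 0
B^0 mod M = 3^0 mod 97 = 1
Delta = (10 - 5) * 1 mod 97 = 5
New hash = (83 + 5) mod 97 = 88

Answer: 88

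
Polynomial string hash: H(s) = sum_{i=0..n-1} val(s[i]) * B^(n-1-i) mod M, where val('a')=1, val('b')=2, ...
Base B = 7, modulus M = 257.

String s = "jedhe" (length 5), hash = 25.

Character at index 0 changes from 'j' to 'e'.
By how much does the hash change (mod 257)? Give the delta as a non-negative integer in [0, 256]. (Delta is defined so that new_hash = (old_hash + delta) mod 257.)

Answer: 74

Derivation:
Delta formula: (val(new) - val(old)) * B^(n-1-k) mod M
  val('e') - val('j') = 5 - 10 = -5
  B^(n-1-k) = 7^4 mod 257 = 88
  Delta = -5 * 88 mod 257 = 74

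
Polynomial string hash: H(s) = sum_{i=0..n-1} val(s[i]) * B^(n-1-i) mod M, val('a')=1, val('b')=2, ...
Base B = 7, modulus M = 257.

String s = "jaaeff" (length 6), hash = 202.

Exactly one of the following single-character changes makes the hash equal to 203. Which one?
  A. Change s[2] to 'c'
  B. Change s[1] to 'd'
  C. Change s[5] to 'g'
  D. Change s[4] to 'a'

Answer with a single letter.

Option A: s[2]='a'->'c', delta=(3-1)*7^3 mod 257 = 172, hash=202+172 mod 257 = 117
Option B: s[1]='a'->'d', delta=(4-1)*7^4 mod 257 = 7, hash=202+7 mod 257 = 209
Option C: s[5]='f'->'g', delta=(7-6)*7^0 mod 257 = 1, hash=202+1 mod 257 = 203 <-- target
Option D: s[4]='f'->'a', delta=(1-6)*7^1 mod 257 = 222, hash=202+222 mod 257 = 167

Answer: C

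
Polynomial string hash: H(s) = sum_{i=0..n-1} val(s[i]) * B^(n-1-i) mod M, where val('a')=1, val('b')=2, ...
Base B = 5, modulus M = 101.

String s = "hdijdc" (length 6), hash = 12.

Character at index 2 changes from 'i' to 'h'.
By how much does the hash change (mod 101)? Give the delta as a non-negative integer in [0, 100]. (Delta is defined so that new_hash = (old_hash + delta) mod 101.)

Answer: 77

Derivation:
Delta formula: (val(new) - val(old)) * B^(n-1-k) mod M
  val('h') - val('i') = 8 - 9 = -1
  B^(n-1-k) = 5^3 mod 101 = 24
  Delta = -1 * 24 mod 101 = 77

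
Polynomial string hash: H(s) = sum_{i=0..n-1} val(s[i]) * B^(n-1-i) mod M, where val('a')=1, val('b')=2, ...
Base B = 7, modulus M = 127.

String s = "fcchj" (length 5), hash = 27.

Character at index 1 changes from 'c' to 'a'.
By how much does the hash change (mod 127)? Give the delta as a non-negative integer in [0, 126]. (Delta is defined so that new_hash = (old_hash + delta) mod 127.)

Answer: 76

Derivation:
Delta formula: (val(new) - val(old)) * B^(n-1-k) mod M
  val('a') - val('c') = 1 - 3 = -2
  B^(n-1-k) = 7^3 mod 127 = 89
  Delta = -2 * 89 mod 127 = 76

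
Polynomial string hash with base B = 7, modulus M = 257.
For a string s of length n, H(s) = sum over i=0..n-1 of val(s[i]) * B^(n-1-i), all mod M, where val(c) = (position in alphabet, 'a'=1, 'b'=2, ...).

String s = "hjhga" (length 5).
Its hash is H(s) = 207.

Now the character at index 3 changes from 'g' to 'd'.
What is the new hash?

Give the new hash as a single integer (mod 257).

val('g') = 7, val('d') = 4
Position k = 3, exponent = n-1-k = 1
B^1 mod M = 7^1 mod 257 = 7
Delta = (4 - 7) * 7 mod 257 = 236
New hash = (207 + 236) mod 257 = 186

Answer: 186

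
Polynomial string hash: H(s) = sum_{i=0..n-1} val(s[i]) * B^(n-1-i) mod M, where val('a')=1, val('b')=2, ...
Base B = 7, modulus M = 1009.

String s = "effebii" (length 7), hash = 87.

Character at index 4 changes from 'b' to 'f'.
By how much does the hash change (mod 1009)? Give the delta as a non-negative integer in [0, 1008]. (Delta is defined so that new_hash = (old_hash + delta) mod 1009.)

Delta formula: (val(new) - val(old)) * B^(n-1-k) mod M
  val('f') - val('b') = 6 - 2 = 4
  B^(n-1-k) = 7^2 mod 1009 = 49
  Delta = 4 * 49 mod 1009 = 196

Answer: 196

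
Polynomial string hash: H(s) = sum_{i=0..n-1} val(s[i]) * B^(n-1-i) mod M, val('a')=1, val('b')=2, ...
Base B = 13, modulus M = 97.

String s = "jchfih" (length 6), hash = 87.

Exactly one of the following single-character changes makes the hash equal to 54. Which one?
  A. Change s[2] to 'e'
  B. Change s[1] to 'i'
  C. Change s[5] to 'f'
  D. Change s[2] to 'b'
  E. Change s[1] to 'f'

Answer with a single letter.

Answer: B

Derivation:
Option A: s[2]='h'->'e', delta=(5-8)*13^3 mod 97 = 5, hash=87+5 mod 97 = 92
Option B: s[1]='c'->'i', delta=(9-3)*13^4 mod 97 = 64, hash=87+64 mod 97 = 54 <-- target
Option C: s[5]='h'->'f', delta=(6-8)*13^0 mod 97 = 95, hash=87+95 mod 97 = 85
Option D: s[2]='h'->'b', delta=(2-8)*13^3 mod 97 = 10, hash=87+10 mod 97 = 0
Option E: s[1]='c'->'f', delta=(6-3)*13^4 mod 97 = 32, hash=87+32 mod 97 = 22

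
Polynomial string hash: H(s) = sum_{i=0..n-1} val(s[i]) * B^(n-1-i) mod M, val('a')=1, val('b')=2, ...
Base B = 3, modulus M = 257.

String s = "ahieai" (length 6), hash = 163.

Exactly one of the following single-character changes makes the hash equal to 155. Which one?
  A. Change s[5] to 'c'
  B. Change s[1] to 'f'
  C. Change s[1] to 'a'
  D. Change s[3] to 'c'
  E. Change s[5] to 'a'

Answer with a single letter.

Answer: E

Derivation:
Option A: s[5]='i'->'c', delta=(3-9)*3^0 mod 257 = 251, hash=163+251 mod 257 = 157
Option B: s[1]='h'->'f', delta=(6-8)*3^4 mod 257 = 95, hash=163+95 mod 257 = 1
Option C: s[1]='h'->'a', delta=(1-8)*3^4 mod 257 = 204, hash=163+204 mod 257 = 110
Option D: s[3]='e'->'c', delta=(3-5)*3^2 mod 257 = 239, hash=163+239 mod 257 = 145
Option E: s[5]='i'->'a', delta=(1-9)*3^0 mod 257 = 249, hash=163+249 mod 257 = 155 <-- target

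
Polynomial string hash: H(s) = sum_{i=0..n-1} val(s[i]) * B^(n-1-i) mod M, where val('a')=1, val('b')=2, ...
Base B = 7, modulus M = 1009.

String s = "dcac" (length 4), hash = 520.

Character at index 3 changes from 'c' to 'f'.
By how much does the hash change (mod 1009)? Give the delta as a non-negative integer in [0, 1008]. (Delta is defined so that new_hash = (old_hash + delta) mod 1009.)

Delta formula: (val(new) - val(old)) * B^(n-1-k) mod M
  val('f') - val('c') = 6 - 3 = 3
  B^(n-1-k) = 7^0 mod 1009 = 1
  Delta = 3 * 1 mod 1009 = 3

Answer: 3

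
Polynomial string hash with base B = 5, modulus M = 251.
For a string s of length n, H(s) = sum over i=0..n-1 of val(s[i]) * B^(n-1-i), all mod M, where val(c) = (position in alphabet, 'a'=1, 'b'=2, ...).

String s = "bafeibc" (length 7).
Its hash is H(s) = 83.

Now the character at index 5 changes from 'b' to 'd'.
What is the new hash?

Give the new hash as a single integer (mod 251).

val('b') = 2, val('d') = 4
Position k = 5, exponent = n-1-k = 1
B^1 mod M = 5^1 mod 251 = 5
Delta = (4 - 2) * 5 mod 251 = 10
New hash = (83 + 10) mod 251 = 93

Answer: 93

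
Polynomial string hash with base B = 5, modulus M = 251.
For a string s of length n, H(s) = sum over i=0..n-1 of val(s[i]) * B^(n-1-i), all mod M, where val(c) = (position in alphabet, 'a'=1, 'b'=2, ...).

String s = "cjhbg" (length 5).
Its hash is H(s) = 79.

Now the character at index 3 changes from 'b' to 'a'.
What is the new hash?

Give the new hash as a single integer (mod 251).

Answer: 74

Derivation:
val('b') = 2, val('a') = 1
Position k = 3, exponent = n-1-k = 1
B^1 mod M = 5^1 mod 251 = 5
Delta = (1 - 2) * 5 mod 251 = 246
New hash = (79 + 246) mod 251 = 74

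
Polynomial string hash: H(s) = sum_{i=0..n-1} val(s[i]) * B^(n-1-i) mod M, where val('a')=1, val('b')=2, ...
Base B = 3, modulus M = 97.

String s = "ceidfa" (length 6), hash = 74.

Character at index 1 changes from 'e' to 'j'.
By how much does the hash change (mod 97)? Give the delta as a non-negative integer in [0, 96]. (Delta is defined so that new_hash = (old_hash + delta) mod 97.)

Answer: 17

Derivation:
Delta formula: (val(new) - val(old)) * B^(n-1-k) mod M
  val('j') - val('e') = 10 - 5 = 5
  B^(n-1-k) = 3^4 mod 97 = 81
  Delta = 5 * 81 mod 97 = 17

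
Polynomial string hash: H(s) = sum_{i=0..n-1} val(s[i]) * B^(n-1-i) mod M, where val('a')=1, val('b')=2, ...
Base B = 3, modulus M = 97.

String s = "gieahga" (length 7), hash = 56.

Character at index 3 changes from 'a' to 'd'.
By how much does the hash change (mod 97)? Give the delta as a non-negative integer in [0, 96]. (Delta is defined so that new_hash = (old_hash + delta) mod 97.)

Answer: 81

Derivation:
Delta formula: (val(new) - val(old)) * B^(n-1-k) mod M
  val('d') - val('a') = 4 - 1 = 3
  B^(n-1-k) = 3^3 mod 97 = 27
  Delta = 3 * 27 mod 97 = 81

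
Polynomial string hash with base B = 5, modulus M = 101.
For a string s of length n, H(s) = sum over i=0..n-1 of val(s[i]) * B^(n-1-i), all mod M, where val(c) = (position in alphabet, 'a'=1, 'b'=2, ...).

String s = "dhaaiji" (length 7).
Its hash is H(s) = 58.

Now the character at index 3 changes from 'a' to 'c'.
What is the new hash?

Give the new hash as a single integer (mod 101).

Answer: 5

Derivation:
val('a') = 1, val('c') = 3
Position k = 3, exponent = n-1-k = 3
B^3 mod M = 5^3 mod 101 = 24
Delta = (3 - 1) * 24 mod 101 = 48
New hash = (58 + 48) mod 101 = 5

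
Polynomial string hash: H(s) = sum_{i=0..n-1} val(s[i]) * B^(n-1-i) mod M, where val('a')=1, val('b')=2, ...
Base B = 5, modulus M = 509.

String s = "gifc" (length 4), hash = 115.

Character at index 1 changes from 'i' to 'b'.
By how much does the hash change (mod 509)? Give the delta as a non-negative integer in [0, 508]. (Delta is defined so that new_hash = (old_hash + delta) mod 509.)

Delta formula: (val(new) - val(old)) * B^(n-1-k) mod M
  val('b') - val('i') = 2 - 9 = -7
  B^(n-1-k) = 5^2 mod 509 = 25
  Delta = -7 * 25 mod 509 = 334

Answer: 334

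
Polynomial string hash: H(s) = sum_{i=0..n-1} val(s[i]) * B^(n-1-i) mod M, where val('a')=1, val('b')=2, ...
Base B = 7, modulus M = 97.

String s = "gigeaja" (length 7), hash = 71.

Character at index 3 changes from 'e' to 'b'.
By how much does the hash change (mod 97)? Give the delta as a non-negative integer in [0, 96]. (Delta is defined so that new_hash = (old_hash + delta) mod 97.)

Delta formula: (val(new) - val(old)) * B^(n-1-k) mod M
  val('b') - val('e') = 2 - 5 = -3
  B^(n-1-k) = 7^3 mod 97 = 52
  Delta = -3 * 52 mod 97 = 38

Answer: 38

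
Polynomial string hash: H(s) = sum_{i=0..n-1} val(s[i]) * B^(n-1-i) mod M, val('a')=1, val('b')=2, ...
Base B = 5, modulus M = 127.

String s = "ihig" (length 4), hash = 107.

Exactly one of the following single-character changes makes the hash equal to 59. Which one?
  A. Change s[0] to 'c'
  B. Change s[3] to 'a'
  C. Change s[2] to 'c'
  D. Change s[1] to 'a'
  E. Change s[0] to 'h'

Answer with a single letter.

Option A: s[0]='i'->'c', delta=(3-9)*5^3 mod 127 = 12, hash=107+12 mod 127 = 119
Option B: s[3]='g'->'a', delta=(1-7)*5^0 mod 127 = 121, hash=107+121 mod 127 = 101
Option C: s[2]='i'->'c', delta=(3-9)*5^1 mod 127 = 97, hash=107+97 mod 127 = 77
Option D: s[1]='h'->'a', delta=(1-8)*5^2 mod 127 = 79, hash=107+79 mod 127 = 59 <-- target
Option E: s[0]='i'->'h', delta=(8-9)*5^3 mod 127 = 2, hash=107+2 mod 127 = 109

Answer: D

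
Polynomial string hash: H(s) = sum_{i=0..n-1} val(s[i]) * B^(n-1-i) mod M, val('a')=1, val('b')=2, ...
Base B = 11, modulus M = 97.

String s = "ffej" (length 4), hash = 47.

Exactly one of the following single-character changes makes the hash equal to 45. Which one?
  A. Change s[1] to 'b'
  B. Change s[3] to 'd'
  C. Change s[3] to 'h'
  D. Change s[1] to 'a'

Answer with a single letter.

Option A: s[1]='f'->'b', delta=(2-6)*11^2 mod 97 = 1, hash=47+1 mod 97 = 48
Option B: s[3]='j'->'d', delta=(4-10)*11^0 mod 97 = 91, hash=47+91 mod 97 = 41
Option C: s[3]='j'->'h', delta=(8-10)*11^0 mod 97 = 95, hash=47+95 mod 97 = 45 <-- target
Option D: s[1]='f'->'a', delta=(1-6)*11^2 mod 97 = 74, hash=47+74 mod 97 = 24

Answer: C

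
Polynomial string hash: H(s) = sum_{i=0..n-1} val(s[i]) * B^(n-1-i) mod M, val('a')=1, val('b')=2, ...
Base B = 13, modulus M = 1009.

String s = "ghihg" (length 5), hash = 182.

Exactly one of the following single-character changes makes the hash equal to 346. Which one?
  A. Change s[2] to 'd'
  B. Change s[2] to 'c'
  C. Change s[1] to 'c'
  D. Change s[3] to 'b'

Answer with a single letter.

Answer: A

Derivation:
Option A: s[2]='i'->'d', delta=(4-9)*13^2 mod 1009 = 164, hash=182+164 mod 1009 = 346 <-- target
Option B: s[2]='i'->'c', delta=(3-9)*13^2 mod 1009 = 1004, hash=182+1004 mod 1009 = 177
Option C: s[1]='h'->'c', delta=(3-8)*13^3 mod 1009 = 114, hash=182+114 mod 1009 = 296
Option D: s[3]='h'->'b', delta=(2-8)*13^1 mod 1009 = 931, hash=182+931 mod 1009 = 104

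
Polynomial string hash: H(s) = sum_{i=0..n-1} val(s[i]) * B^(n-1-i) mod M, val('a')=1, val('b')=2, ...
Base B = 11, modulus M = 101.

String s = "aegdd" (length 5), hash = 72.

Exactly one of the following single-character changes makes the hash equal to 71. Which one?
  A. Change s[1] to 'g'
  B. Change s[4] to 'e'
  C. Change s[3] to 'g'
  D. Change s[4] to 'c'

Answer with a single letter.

Answer: D

Derivation:
Option A: s[1]='e'->'g', delta=(7-5)*11^3 mod 101 = 36, hash=72+36 mod 101 = 7
Option B: s[4]='d'->'e', delta=(5-4)*11^0 mod 101 = 1, hash=72+1 mod 101 = 73
Option C: s[3]='d'->'g', delta=(7-4)*11^1 mod 101 = 33, hash=72+33 mod 101 = 4
Option D: s[4]='d'->'c', delta=(3-4)*11^0 mod 101 = 100, hash=72+100 mod 101 = 71 <-- target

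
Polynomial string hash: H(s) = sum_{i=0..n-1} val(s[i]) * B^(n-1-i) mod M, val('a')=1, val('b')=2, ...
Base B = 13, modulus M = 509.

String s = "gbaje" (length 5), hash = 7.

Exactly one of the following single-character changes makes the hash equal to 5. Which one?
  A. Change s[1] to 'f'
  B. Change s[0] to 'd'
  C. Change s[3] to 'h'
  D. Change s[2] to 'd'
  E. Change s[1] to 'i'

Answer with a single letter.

Answer: D

Derivation:
Option A: s[1]='b'->'f', delta=(6-2)*13^3 mod 509 = 135, hash=7+135 mod 509 = 142
Option B: s[0]='g'->'d', delta=(4-7)*13^4 mod 509 = 338, hash=7+338 mod 509 = 345
Option C: s[3]='j'->'h', delta=(8-10)*13^1 mod 509 = 483, hash=7+483 mod 509 = 490
Option D: s[2]='a'->'d', delta=(4-1)*13^2 mod 509 = 507, hash=7+507 mod 509 = 5 <-- target
Option E: s[1]='b'->'i', delta=(9-2)*13^3 mod 509 = 109, hash=7+109 mod 509 = 116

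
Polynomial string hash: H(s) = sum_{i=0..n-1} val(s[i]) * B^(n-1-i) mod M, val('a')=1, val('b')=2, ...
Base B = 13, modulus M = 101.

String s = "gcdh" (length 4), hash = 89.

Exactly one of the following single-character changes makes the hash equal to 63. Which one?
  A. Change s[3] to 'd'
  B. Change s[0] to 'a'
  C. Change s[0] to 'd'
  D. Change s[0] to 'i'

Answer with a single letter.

Answer: C

Derivation:
Option A: s[3]='h'->'d', delta=(4-8)*13^0 mod 101 = 97, hash=89+97 mod 101 = 85
Option B: s[0]='g'->'a', delta=(1-7)*13^3 mod 101 = 49, hash=89+49 mod 101 = 37
Option C: s[0]='g'->'d', delta=(4-7)*13^3 mod 101 = 75, hash=89+75 mod 101 = 63 <-- target
Option D: s[0]='g'->'i', delta=(9-7)*13^3 mod 101 = 51, hash=89+51 mod 101 = 39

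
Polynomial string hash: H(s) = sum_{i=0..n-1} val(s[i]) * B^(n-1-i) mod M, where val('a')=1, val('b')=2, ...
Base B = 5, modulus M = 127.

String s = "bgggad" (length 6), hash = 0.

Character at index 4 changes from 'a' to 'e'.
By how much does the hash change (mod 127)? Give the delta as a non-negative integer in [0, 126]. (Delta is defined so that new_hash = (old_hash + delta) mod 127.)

Delta formula: (val(new) - val(old)) * B^(n-1-k) mod M
  val('e') - val('a') = 5 - 1 = 4
  B^(n-1-k) = 5^1 mod 127 = 5
  Delta = 4 * 5 mod 127 = 20

Answer: 20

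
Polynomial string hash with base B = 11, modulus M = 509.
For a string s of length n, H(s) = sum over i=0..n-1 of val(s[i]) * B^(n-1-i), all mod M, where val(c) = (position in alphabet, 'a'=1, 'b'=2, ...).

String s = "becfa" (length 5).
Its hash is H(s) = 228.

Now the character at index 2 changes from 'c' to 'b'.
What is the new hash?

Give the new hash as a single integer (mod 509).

Answer: 107

Derivation:
val('c') = 3, val('b') = 2
Position k = 2, exponent = n-1-k = 2
B^2 mod M = 11^2 mod 509 = 121
Delta = (2 - 3) * 121 mod 509 = 388
New hash = (228 + 388) mod 509 = 107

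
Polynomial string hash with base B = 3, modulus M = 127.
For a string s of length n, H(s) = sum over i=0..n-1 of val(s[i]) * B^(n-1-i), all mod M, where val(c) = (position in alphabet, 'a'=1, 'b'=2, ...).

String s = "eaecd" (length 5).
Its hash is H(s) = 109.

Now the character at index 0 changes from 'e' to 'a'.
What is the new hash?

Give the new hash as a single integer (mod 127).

Answer: 39

Derivation:
val('e') = 5, val('a') = 1
Position k = 0, exponent = n-1-k = 4
B^4 mod M = 3^4 mod 127 = 81
Delta = (1 - 5) * 81 mod 127 = 57
New hash = (109 + 57) mod 127 = 39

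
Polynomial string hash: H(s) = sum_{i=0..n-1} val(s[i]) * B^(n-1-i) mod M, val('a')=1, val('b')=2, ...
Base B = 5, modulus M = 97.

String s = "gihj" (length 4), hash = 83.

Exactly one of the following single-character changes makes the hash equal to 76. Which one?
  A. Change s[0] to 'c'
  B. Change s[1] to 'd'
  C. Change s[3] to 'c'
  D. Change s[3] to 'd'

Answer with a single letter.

Answer: C

Derivation:
Option A: s[0]='g'->'c', delta=(3-7)*5^3 mod 97 = 82, hash=83+82 mod 97 = 68
Option B: s[1]='i'->'d', delta=(4-9)*5^2 mod 97 = 69, hash=83+69 mod 97 = 55
Option C: s[3]='j'->'c', delta=(3-10)*5^0 mod 97 = 90, hash=83+90 mod 97 = 76 <-- target
Option D: s[3]='j'->'d', delta=(4-10)*5^0 mod 97 = 91, hash=83+91 mod 97 = 77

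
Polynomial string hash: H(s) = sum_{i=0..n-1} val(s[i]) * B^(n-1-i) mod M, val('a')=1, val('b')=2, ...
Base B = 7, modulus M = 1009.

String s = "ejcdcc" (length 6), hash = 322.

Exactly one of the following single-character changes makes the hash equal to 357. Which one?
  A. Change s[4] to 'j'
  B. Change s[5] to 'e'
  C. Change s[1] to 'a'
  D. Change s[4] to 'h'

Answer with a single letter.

Answer: D

Derivation:
Option A: s[4]='c'->'j', delta=(10-3)*7^1 mod 1009 = 49, hash=322+49 mod 1009 = 371
Option B: s[5]='c'->'e', delta=(5-3)*7^0 mod 1009 = 2, hash=322+2 mod 1009 = 324
Option C: s[1]='j'->'a', delta=(1-10)*7^4 mod 1009 = 589, hash=322+589 mod 1009 = 911
Option D: s[4]='c'->'h', delta=(8-3)*7^1 mod 1009 = 35, hash=322+35 mod 1009 = 357 <-- target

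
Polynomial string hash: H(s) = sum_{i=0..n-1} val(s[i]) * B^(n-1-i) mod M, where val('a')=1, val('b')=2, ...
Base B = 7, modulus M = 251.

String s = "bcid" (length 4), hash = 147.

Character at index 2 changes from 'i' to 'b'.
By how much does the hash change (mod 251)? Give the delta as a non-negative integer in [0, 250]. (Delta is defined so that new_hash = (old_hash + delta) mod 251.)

Answer: 202

Derivation:
Delta formula: (val(new) - val(old)) * B^(n-1-k) mod M
  val('b') - val('i') = 2 - 9 = -7
  B^(n-1-k) = 7^1 mod 251 = 7
  Delta = -7 * 7 mod 251 = 202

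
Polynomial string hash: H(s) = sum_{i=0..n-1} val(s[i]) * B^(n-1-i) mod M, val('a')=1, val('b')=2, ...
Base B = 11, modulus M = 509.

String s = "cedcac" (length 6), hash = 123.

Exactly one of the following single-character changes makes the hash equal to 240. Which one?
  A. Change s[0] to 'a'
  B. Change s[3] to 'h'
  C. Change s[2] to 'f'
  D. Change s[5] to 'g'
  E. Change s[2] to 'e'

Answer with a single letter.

Option A: s[0]='c'->'a', delta=(1-3)*11^5 mod 509 = 95, hash=123+95 mod 509 = 218
Option B: s[3]='c'->'h', delta=(8-3)*11^2 mod 509 = 96, hash=123+96 mod 509 = 219
Option C: s[2]='d'->'f', delta=(6-4)*11^3 mod 509 = 117, hash=123+117 mod 509 = 240 <-- target
Option D: s[5]='c'->'g', delta=(7-3)*11^0 mod 509 = 4, hash=123+4 mod 509 = 127
Option E: s[2]='d'->'e', delta=(5-4)*11^3 mod 509 = 313, hash=123+313 mod 509 = 436

Answer: C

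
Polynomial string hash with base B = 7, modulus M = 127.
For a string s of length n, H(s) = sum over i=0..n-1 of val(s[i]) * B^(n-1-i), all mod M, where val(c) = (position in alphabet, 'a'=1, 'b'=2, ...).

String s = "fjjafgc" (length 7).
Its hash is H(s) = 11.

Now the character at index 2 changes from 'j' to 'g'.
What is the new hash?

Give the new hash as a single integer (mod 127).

Answer: 47

Derivation:
val('j') = 10, val('g') = 7
Position k = 2, exponent = n-1-k = 4
B^4 mod M = 7^4 mod 127 = 115
Delta = (7 - 10) * 115 mod 127 = 36
New hash = (11 + 36) mod 127 = 47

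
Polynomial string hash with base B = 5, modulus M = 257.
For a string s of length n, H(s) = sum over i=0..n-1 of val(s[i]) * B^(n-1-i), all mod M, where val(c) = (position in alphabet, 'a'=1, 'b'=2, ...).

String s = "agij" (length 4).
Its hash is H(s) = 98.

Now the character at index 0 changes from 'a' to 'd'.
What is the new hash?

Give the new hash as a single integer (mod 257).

val('a') = 1, val('d') = 4
Position k = 0, exponent = n-1-k = 3
B^3 mod M = 5^3 mod 257 = 125
Delta = (4 - 1) * 125 mod 257 = 118
New hash = (98 + 118) mod 257 = 216

Answer: 216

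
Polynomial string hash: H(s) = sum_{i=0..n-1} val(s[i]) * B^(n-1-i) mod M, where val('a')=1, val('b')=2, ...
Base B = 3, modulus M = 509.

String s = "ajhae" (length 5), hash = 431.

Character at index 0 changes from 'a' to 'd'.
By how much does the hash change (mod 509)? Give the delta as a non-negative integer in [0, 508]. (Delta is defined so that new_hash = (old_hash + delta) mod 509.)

Delta formula: (val(new) - val(old)) * B^(n-1-k) mod M
  val('d') - val('a') = 4 - 1 = 3
  B^(n-1-k) = 3^4 mod 509 = 81
  Delta = 3 * 81 mod 509 = 243

Answer: 243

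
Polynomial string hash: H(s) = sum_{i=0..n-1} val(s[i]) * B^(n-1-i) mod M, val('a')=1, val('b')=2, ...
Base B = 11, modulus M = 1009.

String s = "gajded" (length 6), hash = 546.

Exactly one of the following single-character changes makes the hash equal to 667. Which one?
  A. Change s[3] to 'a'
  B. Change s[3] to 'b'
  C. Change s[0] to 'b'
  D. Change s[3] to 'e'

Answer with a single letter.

Answer: D

Derivation:
Option A: s[3]='d'->'a', delta=(1-4)*11^2 mod 1009 = 646, hash=546+646 mod 1009 = 183
Option B: s[3]='d'->'b', delta=(2-4)*11^2 mod 1009 = 767, hash=546+767 mod 1009 = 304
Option C: s[0]='g'->'b', delta=(2-7)*11^5 mod 1009 = 936, hash=546+936 mod 1009 = 473
Option D: s[3]='d'->'e', delta=(5-4)*11^2 mod 1009 = 121, hash=546+121 mod 1009 = 667 <-- target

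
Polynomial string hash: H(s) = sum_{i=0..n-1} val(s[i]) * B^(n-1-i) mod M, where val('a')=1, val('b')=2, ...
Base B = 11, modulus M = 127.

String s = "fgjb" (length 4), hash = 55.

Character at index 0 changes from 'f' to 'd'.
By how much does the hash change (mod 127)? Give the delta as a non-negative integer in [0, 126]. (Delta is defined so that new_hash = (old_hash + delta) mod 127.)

Answer: 5

Derivation:
Delta formula: (val(new) - val(old)) * B^(n-1-k) mod M
  val('d') - val('f') = 4 - 6 = -2
  B^(n-1-k) = 11^3 mod 127 = 61
  Delta = -2 * 61 mod 127 = 5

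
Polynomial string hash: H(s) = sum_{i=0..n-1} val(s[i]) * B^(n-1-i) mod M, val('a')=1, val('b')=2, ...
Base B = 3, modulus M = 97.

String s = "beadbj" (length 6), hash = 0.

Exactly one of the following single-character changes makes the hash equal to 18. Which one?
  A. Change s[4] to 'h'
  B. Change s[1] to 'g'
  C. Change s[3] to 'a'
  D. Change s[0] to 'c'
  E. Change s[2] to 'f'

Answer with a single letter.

Answer: A

Derivation:
Option A: s[4]='b'->'h', delta=(8-2)*3^1 mod 97 = 18, hash=0+18 mod 97 = 18 <-- target
Option B: s[1]='e'->'g', delta=(7-5)*3^4 mod 97 = 65, hash=0+65 mod 97 = 65
Option C: s[3]='d'->'a', delta=(1-4)*3^2 mod 97 = 70, hash=0+70 mod 97 = 70
Option D: s[0]='b'->'c', delta=(3-2)*3^5 mod 97 = 49, hash=0+49 mod 97 = 49
Option E: s[2]='a'->'f', delta=(6-1)*3^3 mod 97 = 38, hash=0+38 mod 97 = 38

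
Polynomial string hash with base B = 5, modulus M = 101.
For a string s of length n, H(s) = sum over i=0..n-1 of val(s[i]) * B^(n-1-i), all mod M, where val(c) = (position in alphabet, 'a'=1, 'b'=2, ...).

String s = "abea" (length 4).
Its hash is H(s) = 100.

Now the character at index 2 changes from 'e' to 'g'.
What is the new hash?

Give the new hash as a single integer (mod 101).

Answer: 9

Derivation:
val('e') = 5, val('g') = 7
Position k = 2, exponent = n-1-k = 1
B^1 mod M = 5^1 mod 101 = 5
Delta = (7 - 5) * 5 mod 101 = 10
New hash = (100 + 10) mod 101 = 9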